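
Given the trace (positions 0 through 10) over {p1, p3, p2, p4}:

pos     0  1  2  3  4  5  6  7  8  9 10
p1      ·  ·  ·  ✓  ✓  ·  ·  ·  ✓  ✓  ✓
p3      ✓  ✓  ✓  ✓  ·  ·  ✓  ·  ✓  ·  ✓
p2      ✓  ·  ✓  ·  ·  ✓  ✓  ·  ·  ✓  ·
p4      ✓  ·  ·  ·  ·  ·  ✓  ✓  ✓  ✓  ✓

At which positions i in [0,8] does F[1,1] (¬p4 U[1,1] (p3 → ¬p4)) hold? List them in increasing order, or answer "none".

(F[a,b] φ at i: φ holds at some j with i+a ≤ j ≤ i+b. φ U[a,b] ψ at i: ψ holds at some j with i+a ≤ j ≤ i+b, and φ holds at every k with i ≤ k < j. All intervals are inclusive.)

0, 1, 2, 3

Evaluate at each i in [0,8]:
  i=0: ✓ (witness j=1)
  i=1: ✓ (witness j=2)
  i=2: ✓ (witness j=3)
  i=3: ✓ (witness j=4)
  i=4: ✗ (none in [5,5])
  i=5: ✗ (none in [6,6])
  i=6: ✗ (none in [7,7])
  i=7: ✗ (none in [8,8])
  i=8: ✗ (none in [9,9])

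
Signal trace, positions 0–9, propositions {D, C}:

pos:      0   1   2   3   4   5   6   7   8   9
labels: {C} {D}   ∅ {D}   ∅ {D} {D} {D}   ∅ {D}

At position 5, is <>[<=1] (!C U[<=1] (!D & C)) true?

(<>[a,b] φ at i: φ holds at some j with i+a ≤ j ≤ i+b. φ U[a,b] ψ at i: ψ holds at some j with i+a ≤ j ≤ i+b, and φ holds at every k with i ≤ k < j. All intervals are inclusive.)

Check (!C U[<=1] (!D & C)) at each j in [5,6]:
  j=5: fails
  j=6: fails
No position in the window satisfies it → formula fails.

Does not hold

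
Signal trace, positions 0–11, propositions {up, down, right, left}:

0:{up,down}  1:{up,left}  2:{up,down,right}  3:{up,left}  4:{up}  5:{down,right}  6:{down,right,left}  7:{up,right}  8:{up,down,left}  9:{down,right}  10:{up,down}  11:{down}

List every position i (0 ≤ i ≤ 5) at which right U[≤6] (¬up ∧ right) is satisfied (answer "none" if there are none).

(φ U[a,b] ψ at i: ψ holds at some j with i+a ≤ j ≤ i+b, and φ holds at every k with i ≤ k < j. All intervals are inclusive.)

5

Evaluate at each i in [0,5]:
  i=0: ✗ (lhs fails at k=0 before rhs at j=5)
  i=1: ✗ (lhs fails at k=1 before rhs at j=5)
  i=2: ✗ (lhs fails at k=3 before rhs at j=5)
  i=3: ✗ (lhs fails at k=3 before rhs at j=5)
  i=4: ✗ (lhs fails at k=4 before rhs at j=5)
  i=5: ✓ (rhs at j=5)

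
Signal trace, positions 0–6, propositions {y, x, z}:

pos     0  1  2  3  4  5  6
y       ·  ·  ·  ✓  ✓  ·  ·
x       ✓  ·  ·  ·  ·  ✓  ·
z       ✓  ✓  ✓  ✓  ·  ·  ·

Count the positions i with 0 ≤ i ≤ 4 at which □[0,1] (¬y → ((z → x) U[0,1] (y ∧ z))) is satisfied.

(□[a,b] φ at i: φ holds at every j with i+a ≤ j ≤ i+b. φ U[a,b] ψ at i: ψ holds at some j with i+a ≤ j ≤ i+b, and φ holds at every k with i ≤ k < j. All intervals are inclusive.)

1

Evaluate at each i in [0,4]:
  i=0: ✗ (fails at j=0)
  i=1: ✗ (fails at j=1)
  i=2: ✗ (fails at j=2)
  i=3: ✓ (all of [3,4])
  i=4: ✗ (fails at j=5)
Positions where it holds: {3} → 1.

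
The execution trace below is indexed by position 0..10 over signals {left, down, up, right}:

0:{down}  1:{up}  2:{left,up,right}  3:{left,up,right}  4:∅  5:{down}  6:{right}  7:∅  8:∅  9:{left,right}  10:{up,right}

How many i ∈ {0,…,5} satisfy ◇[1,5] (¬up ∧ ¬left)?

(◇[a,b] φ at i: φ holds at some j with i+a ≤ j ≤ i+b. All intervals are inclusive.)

Evaluate at each i in [0,5]:
  i=0: ✓ (witness j=4)
  i=1: ✓ (witness j=4)
  i=2: ✓ (witness j=4)
  i=3: ✓ (witness j=4)
  i=4: ✓ (witness j=5)
  i=5: ✓ (witness j=6)
Positions where it holds: {0, 1, 2, 3, 4, 5} → 6.

6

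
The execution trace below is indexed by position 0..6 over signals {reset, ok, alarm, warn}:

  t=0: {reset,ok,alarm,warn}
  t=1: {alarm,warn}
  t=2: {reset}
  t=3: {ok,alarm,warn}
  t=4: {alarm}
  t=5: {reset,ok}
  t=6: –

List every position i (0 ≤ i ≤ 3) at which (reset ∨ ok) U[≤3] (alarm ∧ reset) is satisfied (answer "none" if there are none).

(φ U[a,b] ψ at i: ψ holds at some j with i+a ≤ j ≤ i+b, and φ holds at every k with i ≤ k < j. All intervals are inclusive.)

0

Evaluate at each i in [0,3]:
  i=0: ✓ (rhs at j=0)
  i=1: ✗ (no rhs in [1,4])
  i=2: ✗ (no rhs in [2,5])
  i=3: ✗ (no rhs in [3,6])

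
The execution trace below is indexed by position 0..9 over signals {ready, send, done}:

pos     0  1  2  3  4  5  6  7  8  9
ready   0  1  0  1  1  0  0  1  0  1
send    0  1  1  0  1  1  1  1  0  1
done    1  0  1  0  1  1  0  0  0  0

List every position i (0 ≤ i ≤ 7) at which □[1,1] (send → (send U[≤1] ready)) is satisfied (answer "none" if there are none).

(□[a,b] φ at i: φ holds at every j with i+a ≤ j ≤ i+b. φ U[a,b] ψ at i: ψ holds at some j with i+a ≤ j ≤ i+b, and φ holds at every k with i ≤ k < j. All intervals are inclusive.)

Evaluate at each i in [0,7]:
  i=0: ✓ (all of [1,1])
  i=1: ✓ (all of [2,2])
  i=2: ✓ (all of [3,3])
  i=3: ✓ (all of [4,4])
  i=4: ✗ (fails at j=5)
  i=5: ✓ (all of [6,6])
  i=6: ✓ (all of [7,7])
  i=7: ✓ (all of [8,8])

0, 1, 2, 3, 5, 6, 7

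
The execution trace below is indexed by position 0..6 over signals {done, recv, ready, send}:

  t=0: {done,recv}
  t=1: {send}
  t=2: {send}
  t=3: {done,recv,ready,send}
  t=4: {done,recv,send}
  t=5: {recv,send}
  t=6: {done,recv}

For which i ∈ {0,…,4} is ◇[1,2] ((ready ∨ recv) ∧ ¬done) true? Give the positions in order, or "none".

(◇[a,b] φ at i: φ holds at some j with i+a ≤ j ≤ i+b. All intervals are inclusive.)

3, 4

Evaluate at each i in [0,4]:
  i=0: ✗ (none in [1,2])
  i=1: ✗ (none in [2,3])
  i=2: ✗ (none in [3,4])
  i=3: ✓ (witness j=5)
  i=4: ✓ (witness j=5)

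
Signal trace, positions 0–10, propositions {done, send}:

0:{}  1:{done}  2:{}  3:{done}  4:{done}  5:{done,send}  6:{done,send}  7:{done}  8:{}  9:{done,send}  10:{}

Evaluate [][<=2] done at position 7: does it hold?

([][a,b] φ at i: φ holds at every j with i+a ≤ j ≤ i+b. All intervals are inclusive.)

Does not hold

Check done at every j in [7,9]:
  j=7: true
  j=8: false
  j=9: true
Fails at j=8 → formula fails.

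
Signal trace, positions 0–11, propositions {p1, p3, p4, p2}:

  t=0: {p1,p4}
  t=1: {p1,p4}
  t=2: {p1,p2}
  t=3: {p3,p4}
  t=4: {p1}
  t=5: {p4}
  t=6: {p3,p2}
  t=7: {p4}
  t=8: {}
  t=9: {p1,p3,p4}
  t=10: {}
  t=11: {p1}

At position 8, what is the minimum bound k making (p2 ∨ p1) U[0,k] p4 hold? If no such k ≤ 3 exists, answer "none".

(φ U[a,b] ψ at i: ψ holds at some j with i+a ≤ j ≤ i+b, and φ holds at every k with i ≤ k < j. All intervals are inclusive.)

none

Need earliest j ≥ 8 with p4, and (p2 ∨ p1) at every k in [8,j-1].
  j=8: rhs fails.
  j=9: rhs holds but lhs fails at k=8.
  j=10: rhs fails.
  j=11: rhs fails.
No witness within the range → none.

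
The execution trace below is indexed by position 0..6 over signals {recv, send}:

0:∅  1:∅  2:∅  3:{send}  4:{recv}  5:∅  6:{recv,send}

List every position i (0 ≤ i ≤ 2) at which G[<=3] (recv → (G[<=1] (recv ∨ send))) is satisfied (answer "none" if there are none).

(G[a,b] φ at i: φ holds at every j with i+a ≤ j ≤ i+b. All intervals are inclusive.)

0

Evaluate at each i in [0,2]:
  i=0: ✓ (all of [0,3])
  i=1: ✗ (fails at j=4)
  i=2: ✗ (fails at j=4)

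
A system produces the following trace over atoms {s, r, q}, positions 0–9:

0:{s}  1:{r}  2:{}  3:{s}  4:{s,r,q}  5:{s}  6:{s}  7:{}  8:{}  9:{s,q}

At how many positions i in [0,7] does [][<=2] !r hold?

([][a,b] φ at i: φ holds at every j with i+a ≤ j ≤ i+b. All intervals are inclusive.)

Evaluate at each i in [0,7]:
  i=0: ✗ (fails at j=1)
  i=1: ✗ (fails at j=1)
  i=2: ✗ (fails at j=4)
  i=3: ✗ (fails at j=4)
  i=4: ✗ (fails at j=4)
  i=5: ✓ (all of [5,7])
  i=6: ✓ (all of [6,8])
  i=7: ✓ (all of [7,9])
Positions where it holds: {5, 6, 7} → 3.

3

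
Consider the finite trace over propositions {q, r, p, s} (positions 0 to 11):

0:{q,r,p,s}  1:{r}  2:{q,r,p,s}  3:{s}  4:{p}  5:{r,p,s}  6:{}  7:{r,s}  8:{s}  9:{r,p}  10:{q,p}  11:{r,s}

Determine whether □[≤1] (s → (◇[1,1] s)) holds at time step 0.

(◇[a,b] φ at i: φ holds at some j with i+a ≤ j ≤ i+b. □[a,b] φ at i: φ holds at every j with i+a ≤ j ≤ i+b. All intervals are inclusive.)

False

Check (s → (◇[1,1] s)) at every j in [0,1]:
  j=0: antecedent true; consequent fails (none in [1,1]) → ✗
  j=1: antecedent false → ✓
Fails at j=0 → formula fails.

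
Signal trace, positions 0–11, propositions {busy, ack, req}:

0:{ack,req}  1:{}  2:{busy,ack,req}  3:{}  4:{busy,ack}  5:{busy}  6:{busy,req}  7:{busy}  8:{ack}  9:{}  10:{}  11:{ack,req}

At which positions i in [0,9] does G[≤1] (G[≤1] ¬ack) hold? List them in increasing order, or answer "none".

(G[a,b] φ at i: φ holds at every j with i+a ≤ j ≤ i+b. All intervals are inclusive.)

Evaluate at each i in [0,9]:
  i=0: ✗ (fails at j=0)
  i=1: ✗ (fails at j=1)
  i=2: ✗ (fails at j=2)
  i=3: ✗ (fails at j=3)
  i=4: ✗ (fails at j=4)
  i=5: ✓ (all of [5,6])
  i=6: ✗ (fails at j=7)
  i=7: ✗ (fails at j=7)
  i=8: ✗ (fails at j=8)
  i=9: ✗ (fails at j=10)

5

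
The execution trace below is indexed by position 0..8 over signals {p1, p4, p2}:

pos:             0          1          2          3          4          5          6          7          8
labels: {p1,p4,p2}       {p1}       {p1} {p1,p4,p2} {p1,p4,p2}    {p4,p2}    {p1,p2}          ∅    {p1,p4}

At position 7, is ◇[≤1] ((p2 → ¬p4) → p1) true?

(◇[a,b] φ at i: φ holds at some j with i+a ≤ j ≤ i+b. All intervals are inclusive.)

Check ((p2 → ¬p4) → p1) at each j in [7,8]:
  j=7: false
  j=8: true
Found at j=8 → formula holds.

Yes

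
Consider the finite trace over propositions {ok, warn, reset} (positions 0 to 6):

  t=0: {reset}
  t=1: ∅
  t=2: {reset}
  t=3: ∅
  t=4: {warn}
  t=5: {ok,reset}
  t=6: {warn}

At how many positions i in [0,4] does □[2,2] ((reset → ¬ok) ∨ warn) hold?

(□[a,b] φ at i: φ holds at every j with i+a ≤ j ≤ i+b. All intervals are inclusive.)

4

Evaluate at each i in [0,4]:
  i=0: ✓ (all of [2,2])
  i=1: ✓ (all of [3,3])
  i=2: ✓ (all of [4,4])
  i=3: ✗ (fails at j=5)
  i=4: ✓ (all of [6,6])
Positions where it holds: {0, 1, 2, 4} → 4.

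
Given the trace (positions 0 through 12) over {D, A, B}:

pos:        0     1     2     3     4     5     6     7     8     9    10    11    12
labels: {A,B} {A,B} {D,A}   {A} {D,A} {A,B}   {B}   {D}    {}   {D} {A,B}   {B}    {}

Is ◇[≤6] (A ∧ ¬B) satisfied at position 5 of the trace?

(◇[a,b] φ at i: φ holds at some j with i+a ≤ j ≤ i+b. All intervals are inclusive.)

No

Check (A ∧ ¬B) at each j in [5,11]:
  j=5: false
  j=6: false
  j=7: false
  j=8: false
  j=9: false
  j=10: false
  j=11: false
No position in the window satisfies it → formula fails.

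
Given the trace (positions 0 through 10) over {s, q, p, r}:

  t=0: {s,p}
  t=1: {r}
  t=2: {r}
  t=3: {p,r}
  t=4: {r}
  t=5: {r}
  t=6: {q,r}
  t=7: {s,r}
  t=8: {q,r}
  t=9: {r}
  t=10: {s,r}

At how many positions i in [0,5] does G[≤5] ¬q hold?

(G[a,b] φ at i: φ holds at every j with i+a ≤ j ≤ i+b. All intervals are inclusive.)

Evaluate at each i in [0,5]:
  i=0: ✓ (all of [0,5])
  i=1: ✗ (fails at j=6)
  i=2: ✗ (fails at j=6)
  i=3: ✗ (fails at j=6)
  i=4: ✗ (fails at j=6)
  i=5: ✗ (fails at j=6)
Positions where it holds: {0} → 1.

1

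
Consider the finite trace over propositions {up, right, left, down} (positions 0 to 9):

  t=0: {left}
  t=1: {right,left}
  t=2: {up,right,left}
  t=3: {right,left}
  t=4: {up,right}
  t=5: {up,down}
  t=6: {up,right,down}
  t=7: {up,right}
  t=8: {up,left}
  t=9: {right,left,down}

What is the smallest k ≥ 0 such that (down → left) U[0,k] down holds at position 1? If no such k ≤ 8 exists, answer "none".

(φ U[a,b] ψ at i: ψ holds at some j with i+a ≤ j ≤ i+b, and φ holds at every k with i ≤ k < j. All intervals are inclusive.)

4

Need earliest j ≥ 1 with down, and (down → left) at every k in [1,j-1].
  j=1: rhs fails.
  j=2: rhs fails.
  j=3: rhs fails.
  j=4: rhs fails.
  j=5: rhs holds; lhs holds on [1,4]. k = 4.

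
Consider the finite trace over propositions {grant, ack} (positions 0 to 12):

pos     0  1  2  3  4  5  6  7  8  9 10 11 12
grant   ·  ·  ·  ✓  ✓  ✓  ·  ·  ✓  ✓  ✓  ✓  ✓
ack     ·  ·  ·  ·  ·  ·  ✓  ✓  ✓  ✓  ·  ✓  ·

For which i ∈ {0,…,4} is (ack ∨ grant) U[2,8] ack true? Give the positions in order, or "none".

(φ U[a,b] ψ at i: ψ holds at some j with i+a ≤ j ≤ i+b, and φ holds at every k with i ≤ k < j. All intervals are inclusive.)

Evaluate at each i in [0,4]:
  i=0: ✗ (lhs fails at k=0 before rhs at j=6)
  i=1: ✗ (lhs fails at k=1 before rhs at j=6)
  i=2: ✗ (lhs fails at k=2 before rhs at j=6)
  i=3: ✓ (rhs at j=6; lhs holds on [3,5])
  i=4: ✓ (rhs at j=6; lhs holds on [4,5])

3, 4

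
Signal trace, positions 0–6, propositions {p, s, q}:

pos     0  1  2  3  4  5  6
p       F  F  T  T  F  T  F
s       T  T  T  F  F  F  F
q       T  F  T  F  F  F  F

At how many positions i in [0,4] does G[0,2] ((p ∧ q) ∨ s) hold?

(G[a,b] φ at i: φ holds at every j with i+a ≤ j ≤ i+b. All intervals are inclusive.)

1

Evaluate at each i in [0,4]:
  i=0: ✓ (all of [0,2])
  i=1: ✗ (fails at j=3)
  i=2: ✗ (fails at j=3)
  i=3: ✗ (fails at j=3)
  i=4: ✗ (fails at j=4)
Positions where it holds: {0} → 1.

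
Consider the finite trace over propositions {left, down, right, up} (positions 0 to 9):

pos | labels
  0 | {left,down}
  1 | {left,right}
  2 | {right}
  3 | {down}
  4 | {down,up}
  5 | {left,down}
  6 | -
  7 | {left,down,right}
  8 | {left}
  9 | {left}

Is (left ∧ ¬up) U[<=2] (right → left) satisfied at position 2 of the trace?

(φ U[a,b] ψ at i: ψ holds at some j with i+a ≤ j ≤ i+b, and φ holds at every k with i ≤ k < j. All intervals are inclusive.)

False

Need some j in [2,4] with (right → left), and (left ∧ ¬up) at every k in [2,j-1].
  j=2: (right → left) false.
  j=3: (right → left) holds, but (left ∧ ¬up) fails at k=2 → not this j.
  j=4: (right → left) holds, but (left ∧ ¬up) fails at k=2 → not this j.
No j in the window works → until fails.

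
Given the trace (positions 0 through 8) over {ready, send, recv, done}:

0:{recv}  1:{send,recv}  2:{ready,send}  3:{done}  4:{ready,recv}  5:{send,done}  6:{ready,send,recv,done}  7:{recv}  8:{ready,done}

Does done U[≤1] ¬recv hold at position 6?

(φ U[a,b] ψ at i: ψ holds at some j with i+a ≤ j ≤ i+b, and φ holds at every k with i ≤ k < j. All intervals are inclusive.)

No

Need some j in [6,7] with ¬recv, and done at every k in [6,j-1].
  j=6: ¬recv false.
  j=7: ¬recv false.
No j in the window works → until fails.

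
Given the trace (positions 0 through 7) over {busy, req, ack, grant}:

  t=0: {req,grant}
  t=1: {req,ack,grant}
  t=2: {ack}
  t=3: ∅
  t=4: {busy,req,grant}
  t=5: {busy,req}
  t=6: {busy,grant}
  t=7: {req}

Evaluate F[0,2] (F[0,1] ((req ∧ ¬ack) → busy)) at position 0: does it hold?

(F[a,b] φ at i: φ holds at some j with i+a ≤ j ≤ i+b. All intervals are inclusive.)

Check F[0,1] ((req ∧ ¬ack) → busy) at each j in [0,2]:
  j=0: holds (witness at 1)
  j=1: holds (witness at 1)
  j=2: holds (witness at 2)
Found at j=0 → formula holds.

Holds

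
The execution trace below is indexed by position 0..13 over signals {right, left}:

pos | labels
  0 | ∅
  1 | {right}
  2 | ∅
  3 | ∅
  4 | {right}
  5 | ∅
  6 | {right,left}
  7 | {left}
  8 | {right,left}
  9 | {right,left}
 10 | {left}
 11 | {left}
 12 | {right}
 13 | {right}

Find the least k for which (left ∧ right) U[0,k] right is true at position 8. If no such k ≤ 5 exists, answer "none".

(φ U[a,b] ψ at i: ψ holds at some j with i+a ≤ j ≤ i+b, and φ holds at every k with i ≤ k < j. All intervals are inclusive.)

Need earliest j ≥ 8 with right, and (left ∧ right) at every k in [8,j-1].
  j=8: rhs holds (empty prefix). k = 0.

0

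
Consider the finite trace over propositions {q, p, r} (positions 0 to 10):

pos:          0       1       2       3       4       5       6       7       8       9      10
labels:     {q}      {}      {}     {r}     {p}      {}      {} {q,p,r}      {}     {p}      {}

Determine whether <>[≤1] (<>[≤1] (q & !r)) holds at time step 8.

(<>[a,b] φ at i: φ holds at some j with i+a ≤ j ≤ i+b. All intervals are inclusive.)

Check <>[≤1] (q & !r) at each j in [8,9]:
  j=8: fails (none in [8,9])
  j=9: fails (none in [9,10])
No position in the window satisfies it → formula fails.

No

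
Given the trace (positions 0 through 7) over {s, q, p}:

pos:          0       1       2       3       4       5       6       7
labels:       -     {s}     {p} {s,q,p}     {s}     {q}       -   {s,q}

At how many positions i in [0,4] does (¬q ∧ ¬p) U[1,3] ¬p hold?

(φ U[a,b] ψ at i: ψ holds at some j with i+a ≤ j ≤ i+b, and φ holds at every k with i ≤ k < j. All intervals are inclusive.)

2

Evaluate at each i in [0,4]:
  i=0: ✓ (rhs at j=1; lhs holds on [0,0])
  i=1: ✗ (lhs fails at k=2 before rhs at j=4)
  i=2: ✗ (lhs fails at k=2 before rhs at j=4)
  i=3: ✗ (lhs fails at k=3 before rhs at j=4)
  i=4: ✓ (rhs at j=5; lhs holds on [4,4])
Positions where it holds: {0, 4} → 2.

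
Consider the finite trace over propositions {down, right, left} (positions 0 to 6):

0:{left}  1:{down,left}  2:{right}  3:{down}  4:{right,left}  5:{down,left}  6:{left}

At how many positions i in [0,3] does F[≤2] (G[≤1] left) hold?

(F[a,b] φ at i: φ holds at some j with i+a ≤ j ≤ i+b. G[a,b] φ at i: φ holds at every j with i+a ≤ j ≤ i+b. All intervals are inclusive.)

3

Evaluate at each i in [0,3]:
  i=0: ✓ (witness j=0)
  i=1: ✗ (none in [1,3])
  i=2: ✓ (witness j=4)
  i=3: ✓ (witness j=4)
Positions where it holds: {0, 2, 3} → 3.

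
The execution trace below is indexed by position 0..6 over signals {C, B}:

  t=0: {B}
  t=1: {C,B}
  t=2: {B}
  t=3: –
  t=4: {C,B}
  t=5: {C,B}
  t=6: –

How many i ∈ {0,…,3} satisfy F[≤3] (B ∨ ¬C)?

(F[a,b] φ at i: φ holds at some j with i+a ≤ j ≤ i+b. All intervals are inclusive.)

4

Evaluate at each i in [0,3]:
  i=0: ✓ (witness j=0)
  i=1: ✓ (witness j=1)
  i=2: ✓ (witness j=2)
  i=3: ✓ (witness j=3)
Positions where it holds: {0, 1, 2, 3} → 4.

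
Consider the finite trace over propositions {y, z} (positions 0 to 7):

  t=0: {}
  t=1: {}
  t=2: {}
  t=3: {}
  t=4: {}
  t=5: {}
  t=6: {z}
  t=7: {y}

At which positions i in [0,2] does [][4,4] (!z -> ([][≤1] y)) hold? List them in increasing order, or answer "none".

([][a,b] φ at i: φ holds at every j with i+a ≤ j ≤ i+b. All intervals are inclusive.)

Evaluate at each i in [0,2]:
  i=0: ✗ (fails at j=4)
  i=1: ✗ (fails at j=5)
  i=2: ✓ (all of [6,6])

2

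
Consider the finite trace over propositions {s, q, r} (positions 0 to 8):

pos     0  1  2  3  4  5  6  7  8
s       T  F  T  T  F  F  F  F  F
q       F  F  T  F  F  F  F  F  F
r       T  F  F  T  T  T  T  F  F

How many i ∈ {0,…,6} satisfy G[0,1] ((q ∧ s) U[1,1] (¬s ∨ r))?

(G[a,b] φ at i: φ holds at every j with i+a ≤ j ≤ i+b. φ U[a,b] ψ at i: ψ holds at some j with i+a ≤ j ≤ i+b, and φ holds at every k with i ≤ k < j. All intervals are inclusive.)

Evaluate at each i in [0,6]:
  i=0: ✗ (fails at j=0)
  i=1: ✗ (fails at j=1)
  i=2: ✗ (fails at j=3)
  i=3: ✗ (fails at j=3)
  i=4: ✗ (fails at j=4)
  i=5: ✗ (fails at j=5)
  i=6: ✗ (fails at j=6)
Positions where it holds: {} → 0.

0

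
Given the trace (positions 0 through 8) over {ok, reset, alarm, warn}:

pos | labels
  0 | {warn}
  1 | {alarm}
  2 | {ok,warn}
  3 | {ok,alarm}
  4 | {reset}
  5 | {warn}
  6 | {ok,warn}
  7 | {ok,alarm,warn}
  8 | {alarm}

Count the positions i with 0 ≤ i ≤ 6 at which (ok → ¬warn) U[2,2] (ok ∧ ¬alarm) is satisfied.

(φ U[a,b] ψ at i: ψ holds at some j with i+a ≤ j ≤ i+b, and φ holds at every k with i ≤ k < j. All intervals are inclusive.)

2

Evaluate at each i in [0,6]:
  i=0: ✓ (rhs at j=2; lhs holds on [0,1])
  i=1: ✗ (no rhs in [3,3])
  i=2: ✗ (no rhs in [4,4])
  i=3: ✗ (no rhs in [5,5])
  i=4: ✓ (rhs at j=6; lhs holds on [4,5])
  i=5: ✗ (no rhs in [7,7])
  i=6: ✗ (no rhs in [8,8])
Positions where it holds: {0, 4} → 2.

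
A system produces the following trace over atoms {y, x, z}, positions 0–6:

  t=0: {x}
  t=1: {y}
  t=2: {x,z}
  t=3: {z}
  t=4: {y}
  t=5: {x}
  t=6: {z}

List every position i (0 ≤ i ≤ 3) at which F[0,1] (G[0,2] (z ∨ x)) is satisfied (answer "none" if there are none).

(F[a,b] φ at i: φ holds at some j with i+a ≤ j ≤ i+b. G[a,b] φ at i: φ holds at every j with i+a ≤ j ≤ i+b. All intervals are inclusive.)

none

Evaluate at each i in [0,3]:
  i=0: ✗ (none in [0,1])
  i=1: ✗ (none in [1,2])
  i=2: ✗ (none in [2,3])
  i=3: ✗ (none in [3,4])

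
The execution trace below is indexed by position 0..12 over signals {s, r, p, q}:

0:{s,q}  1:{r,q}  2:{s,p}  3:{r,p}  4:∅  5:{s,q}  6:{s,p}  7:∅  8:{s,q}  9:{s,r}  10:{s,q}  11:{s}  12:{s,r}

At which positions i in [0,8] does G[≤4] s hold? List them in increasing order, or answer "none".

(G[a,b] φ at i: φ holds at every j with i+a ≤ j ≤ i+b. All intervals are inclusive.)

Evaluate at each i in [0,8]:
  i=0: ✗ (fails at j=1)
  i=1: ✗ (fails at j=1)
  i=2: ✗ (fails at j=3)
  i=3: ✗ (fails at j=3)
  i=4: ✗ (fails at j=4)
  i=5: ✗ (fails at j=7)
  i=6: ✗ (fails at j=7)
  i=7: ✗ (fails at j=7)
  i=8: ✓ (all of [8,12])

8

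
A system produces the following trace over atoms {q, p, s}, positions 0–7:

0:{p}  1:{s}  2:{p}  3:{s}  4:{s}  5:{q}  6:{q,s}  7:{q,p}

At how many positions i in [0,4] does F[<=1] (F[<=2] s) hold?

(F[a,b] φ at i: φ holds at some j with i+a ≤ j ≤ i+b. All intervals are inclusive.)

Evaluate at each i in [0,4]:
  i=0: ✓ (witness j=0)
  i=1: ✓ (witness j=1)
  i=2: ✓ (witness j=2)
  i=3: ✓ (witness j=3)
  i=4: ✓ (witness j=4)
Positions where it holds: {0, 1, 2, 3, 4} → 5.

5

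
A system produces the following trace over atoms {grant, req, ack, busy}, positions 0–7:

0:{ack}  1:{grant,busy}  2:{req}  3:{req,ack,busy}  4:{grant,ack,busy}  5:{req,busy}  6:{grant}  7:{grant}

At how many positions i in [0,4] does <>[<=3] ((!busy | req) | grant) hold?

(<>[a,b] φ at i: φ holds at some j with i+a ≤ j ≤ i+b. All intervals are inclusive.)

Evaluate at each i in [0,4]:
  i=0: ✓ (witness j=0)
  i=1: ✓ (witness j=1)
  i=2: ✓ (witness j=2)
  i=3: ✓ (witness j=3)
  i=4: ✓ (witness j=4)
Positions where it holds: {0, 1, 2, 3, 4} → 5.

5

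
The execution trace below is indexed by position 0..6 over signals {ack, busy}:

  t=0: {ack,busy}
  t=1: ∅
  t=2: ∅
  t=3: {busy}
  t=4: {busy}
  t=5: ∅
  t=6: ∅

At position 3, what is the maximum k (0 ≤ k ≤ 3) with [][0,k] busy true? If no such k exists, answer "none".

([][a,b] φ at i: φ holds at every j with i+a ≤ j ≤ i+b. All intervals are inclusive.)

busy must hold from j=3 onward; find where it first fails.
  j=3: holds
  j=4: holds
  j=5: fails
Holds on [3,4], so largest k = 1.

1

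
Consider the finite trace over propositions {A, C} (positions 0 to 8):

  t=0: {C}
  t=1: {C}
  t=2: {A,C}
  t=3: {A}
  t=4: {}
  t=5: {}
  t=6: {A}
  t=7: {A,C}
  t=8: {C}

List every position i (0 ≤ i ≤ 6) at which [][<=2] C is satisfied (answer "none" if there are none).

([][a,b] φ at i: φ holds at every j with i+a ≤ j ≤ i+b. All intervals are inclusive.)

Evaluate at each i in [0,6]:
  i=0: ✓ (all of [0,2])
  i=1: ✗ (fails at j=3)
  i=2: ✗ (fails at j=3)
  i=3: ✗ (fails at j=3)
  i=4: ✗ (fails at j=4)
  i=5: ✗ (fails at j=5)
  i=6: ✗ (fails at j=6)

0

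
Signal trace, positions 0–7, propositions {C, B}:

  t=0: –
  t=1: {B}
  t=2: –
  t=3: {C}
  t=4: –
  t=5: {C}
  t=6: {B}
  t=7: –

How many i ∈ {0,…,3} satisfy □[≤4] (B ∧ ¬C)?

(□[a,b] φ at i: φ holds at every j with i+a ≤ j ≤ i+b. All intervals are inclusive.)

0

Evaluate at each i in [0,3]:
  i=0: ✗ (fails at j=0)
  i=1: ✗ (fails at j=2)
  i=2: ✗ (fails at j=2)
  i=3: ✗ (fails at j=3)
Positions where it holds: {} → 0.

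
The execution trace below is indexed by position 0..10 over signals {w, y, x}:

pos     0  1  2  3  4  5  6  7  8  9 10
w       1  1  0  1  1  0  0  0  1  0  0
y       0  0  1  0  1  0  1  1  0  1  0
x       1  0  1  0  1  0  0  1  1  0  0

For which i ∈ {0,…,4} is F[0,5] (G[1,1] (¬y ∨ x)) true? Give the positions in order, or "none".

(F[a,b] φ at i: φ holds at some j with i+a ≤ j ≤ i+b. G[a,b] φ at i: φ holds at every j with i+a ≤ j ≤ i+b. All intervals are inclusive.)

0, 1, 2, 3, 4

Evaluate at each i in [0,4]:
  i=0: ✓ (witness j=0)
  i=1: ✓ (witness j=1)
  i=2: ✓ (witness j=2)
  i=3: ✓ (witness j=3)
  i=4: ✓ (witness j=4)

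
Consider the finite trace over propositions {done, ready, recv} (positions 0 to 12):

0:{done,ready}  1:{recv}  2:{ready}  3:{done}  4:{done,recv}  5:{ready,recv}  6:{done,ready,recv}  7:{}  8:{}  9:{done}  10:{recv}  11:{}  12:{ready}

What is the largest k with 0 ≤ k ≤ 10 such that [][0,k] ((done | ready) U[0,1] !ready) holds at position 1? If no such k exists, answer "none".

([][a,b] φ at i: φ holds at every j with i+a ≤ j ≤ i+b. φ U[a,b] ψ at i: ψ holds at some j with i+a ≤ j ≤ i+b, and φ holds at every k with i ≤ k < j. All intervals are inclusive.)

3

((done | ready) U[0,1] !ready) must hold from j=1 onward; find where it first fails.
  j=1: holds
  j=2: holds
  j=3: holds
  j=4: holds
  j=5: fails
Holds on [1,4], so largest k = 3.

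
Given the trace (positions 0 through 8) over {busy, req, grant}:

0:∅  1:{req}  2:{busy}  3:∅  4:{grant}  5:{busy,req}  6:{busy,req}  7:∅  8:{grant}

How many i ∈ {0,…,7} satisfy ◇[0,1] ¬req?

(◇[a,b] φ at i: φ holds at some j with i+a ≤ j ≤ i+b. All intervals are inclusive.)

Evaluate at each i in [0,7]:
  i=0: ✓ (witness j=0)
  i=1: ✓ (witness j=2)
  i=2: ✓ (witness j=2)
  i=3: ✓ (witness j=3)
  i=4: ✓ (witness j=4)
  i=5: ✗ (none in [5,6])
  i=6: ✓ (witness j=7)
  i=7: ✓ (witness j=7)
Positions where it holds: {0, 1, 2, 3, 4, 6, 7} → 7.

7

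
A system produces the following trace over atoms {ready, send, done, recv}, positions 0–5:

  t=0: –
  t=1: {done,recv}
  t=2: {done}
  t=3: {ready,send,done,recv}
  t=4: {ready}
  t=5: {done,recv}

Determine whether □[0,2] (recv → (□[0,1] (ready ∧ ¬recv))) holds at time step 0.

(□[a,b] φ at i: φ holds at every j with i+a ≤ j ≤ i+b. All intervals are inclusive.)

Check (recv → (□[0,1] (ready ∧ ¬recv))) at every j in [0,2]:
  j=0: antecedent false → ✓
  j=1: antecedent true; consequent fails at 1 → ✗
  j=2: antecedent false → ✓
Fails at j=1 → formula fails.

Does not hold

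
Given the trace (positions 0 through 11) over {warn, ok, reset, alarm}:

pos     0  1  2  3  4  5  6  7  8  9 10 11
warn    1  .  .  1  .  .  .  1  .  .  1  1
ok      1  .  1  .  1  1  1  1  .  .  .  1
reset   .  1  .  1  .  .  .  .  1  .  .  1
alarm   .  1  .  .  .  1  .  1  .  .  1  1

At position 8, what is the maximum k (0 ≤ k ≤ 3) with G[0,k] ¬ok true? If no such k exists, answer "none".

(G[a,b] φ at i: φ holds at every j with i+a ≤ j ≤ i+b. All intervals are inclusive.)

2

¬ok must hold from j=8 onward; find where it first fails.
  j=8: holds
  j=9: holds
  j=10: holds
  j=11: fails
Holds on [8,10], so largest k = 2.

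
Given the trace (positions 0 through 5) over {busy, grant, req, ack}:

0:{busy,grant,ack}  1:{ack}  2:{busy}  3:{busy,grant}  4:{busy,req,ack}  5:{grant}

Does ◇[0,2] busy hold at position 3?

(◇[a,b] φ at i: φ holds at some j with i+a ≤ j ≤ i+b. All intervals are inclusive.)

Check busy at each j in [3,5]:
  j=3: true
  j=4: true
  j=5: false
Found at j=3 → formula holds.

True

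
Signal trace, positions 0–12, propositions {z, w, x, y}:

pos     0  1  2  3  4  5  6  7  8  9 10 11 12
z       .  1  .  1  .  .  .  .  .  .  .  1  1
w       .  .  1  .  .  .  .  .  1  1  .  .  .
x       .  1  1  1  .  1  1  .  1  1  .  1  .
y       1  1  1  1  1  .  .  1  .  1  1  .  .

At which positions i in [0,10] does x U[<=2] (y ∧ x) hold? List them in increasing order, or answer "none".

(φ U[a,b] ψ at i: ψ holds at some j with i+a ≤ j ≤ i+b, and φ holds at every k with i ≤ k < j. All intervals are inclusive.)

1, 2, 3, 8, 9

Evaluate at each i in [0,10]:
  i=0: ✗ (lhs fails at k=0 before rhs at j=1)
  i=1: ✓ (rhs at j=1)
  i=2: ✓ (rhs at j=2)
  i=3: ✓ (rhs at j=3)
  i=4: ✗ (no rhs in [4,6])
  i=5: ✗ (no rhs in [5,7])
  i=6: ✗ (no rhs in [6,8])
  i=7: ✗ (lhs fails at k=7 before rhs at j=9)
  i=8: ✓ (rhs at j=9; lhs holds on [8,8])
  i=9: ✓ (rhs at j=9)
  i=10: ✗ (no rhs in [10,12])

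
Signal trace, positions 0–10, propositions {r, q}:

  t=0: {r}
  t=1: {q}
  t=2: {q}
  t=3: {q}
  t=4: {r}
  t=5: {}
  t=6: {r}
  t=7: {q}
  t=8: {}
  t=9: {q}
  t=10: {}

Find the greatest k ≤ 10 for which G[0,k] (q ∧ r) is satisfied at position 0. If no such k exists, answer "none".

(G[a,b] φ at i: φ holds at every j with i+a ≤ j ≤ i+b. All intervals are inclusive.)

(q ∧ r) must hold from j=0 onward; find where it first fails.
  j=0: fails → no k works.

none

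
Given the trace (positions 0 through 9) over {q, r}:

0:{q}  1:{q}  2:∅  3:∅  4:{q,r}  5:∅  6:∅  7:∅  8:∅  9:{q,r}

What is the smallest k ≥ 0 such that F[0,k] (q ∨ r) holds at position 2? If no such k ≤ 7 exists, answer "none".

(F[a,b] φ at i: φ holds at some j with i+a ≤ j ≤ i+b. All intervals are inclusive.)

Scan j = 2,3,… for (q ∨ r):
  j=2: fails
  j=3: fails
  j=4: holds
First hit at j=4, so smallest k = 4-2 = 2.

2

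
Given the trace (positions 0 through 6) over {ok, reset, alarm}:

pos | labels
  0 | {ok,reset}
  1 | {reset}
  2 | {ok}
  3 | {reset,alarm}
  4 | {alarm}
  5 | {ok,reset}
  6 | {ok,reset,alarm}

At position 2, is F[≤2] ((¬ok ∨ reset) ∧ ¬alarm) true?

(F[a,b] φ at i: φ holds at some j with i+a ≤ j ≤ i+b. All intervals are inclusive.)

Check ((¬ok ∨ reset) ∧ ¬alarm) at each j in [2,4]:
  j=2: false
  j=3: false
  j=4: false
No position in the window satisfies it → formula fails.

False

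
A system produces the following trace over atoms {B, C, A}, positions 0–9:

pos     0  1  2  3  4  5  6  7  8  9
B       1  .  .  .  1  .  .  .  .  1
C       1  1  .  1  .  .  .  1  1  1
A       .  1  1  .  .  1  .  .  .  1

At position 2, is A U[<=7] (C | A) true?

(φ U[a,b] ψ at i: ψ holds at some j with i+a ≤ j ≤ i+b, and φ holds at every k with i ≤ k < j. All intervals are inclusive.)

Need some j in [2,9] with (C | A), and A at every k in [2,j-1].
  j=2: (C | A) holds; no prefix to check → satisfied.

Holds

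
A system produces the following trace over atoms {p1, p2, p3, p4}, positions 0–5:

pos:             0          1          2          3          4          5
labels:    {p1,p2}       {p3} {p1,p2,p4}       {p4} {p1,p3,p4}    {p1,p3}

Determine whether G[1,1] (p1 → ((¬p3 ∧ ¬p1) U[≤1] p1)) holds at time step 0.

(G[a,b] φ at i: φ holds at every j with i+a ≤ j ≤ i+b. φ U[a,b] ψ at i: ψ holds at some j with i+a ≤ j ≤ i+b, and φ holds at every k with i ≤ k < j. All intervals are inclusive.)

True

Check (p1 → ((¬p3 ∧ ¬p1) U[≤1] p1)) at every j in [1,1]:
  j=1: antecedent false → ✓
All positions satisfy it → formula holds.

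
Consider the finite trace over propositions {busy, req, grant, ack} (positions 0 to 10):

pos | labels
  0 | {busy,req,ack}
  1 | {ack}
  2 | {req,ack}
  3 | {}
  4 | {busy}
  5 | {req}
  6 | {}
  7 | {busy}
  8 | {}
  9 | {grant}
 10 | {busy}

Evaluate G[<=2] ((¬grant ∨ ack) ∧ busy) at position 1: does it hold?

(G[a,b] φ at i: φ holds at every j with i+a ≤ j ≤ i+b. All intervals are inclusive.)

Does not hold

Check ((¬grant ∨ ack) ∧ busy) at every j in [1,3]:
  j=1: false
  j=2: false
  j=3: false
Fails at j=1 → formula fails.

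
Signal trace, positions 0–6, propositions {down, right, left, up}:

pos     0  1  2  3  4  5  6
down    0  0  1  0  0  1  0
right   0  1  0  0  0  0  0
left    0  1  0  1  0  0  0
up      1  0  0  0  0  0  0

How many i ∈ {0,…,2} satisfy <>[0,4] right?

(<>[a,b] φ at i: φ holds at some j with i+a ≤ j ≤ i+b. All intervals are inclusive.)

Evaluate at each i in [0,2]:
  i=0: ✓ (witness j=1)
  i=1: ✓ (witness j=1)
  i=2: ✗ (none in [2,6])
Positions where it holds: {0, 1} → 2.

2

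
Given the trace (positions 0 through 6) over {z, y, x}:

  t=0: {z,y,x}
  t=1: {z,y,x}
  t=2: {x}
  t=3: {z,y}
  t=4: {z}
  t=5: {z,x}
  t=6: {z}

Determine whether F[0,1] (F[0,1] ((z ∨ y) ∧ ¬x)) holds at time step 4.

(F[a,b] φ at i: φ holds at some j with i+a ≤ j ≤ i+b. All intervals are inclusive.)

Check F[0,1] ((z ∨ y) ∧ ¬x) at each j in [4,5]:
  j=4: holds (witness at 4)
  j=5: holds (witness at 6)
Found at j=4 → formula holds.

Yes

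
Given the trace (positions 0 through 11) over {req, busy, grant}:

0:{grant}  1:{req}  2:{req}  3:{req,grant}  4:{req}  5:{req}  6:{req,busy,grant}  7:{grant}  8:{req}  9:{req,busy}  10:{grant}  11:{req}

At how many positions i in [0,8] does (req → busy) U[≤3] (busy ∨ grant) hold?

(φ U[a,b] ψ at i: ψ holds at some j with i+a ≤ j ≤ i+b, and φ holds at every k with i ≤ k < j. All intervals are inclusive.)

Evaluate at each i in [0,8]:
  i=0: ✓ (rhs at j=0)
  i=1: ✗ (lhs fails at k=1 before rhs at j=3)
  i=2: ✗ (lhs fails at k=2 before rhs at j=3)
  i=3: ✓ (rhs at j=3)
  i=4: ✗ (lhs fails at k=4 before rhs at j=6)
  i=5: ✗ (lhs fails at k=5 before rhs at j=6)
  i=6: ✓ (rhs at j=6)
  i=7: ✓ (rhs at j=7)
  i=8: ✗ (lhs fails at k=8 before rhs at j=9)
Positions where it holds: {0, 3, 6, 7} → 4.

4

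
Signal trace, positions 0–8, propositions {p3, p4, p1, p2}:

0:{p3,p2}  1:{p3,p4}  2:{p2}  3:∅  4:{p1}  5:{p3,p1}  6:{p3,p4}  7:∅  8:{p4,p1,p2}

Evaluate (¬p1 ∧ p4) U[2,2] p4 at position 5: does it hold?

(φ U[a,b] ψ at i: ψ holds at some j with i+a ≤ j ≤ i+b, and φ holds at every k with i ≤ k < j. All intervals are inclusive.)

No

Need some j in [7,7] with p4, and (¬p1 ∧ p4) at every k in [5,j-1].
  j=7: p4 false.
No j in the window works → until fails.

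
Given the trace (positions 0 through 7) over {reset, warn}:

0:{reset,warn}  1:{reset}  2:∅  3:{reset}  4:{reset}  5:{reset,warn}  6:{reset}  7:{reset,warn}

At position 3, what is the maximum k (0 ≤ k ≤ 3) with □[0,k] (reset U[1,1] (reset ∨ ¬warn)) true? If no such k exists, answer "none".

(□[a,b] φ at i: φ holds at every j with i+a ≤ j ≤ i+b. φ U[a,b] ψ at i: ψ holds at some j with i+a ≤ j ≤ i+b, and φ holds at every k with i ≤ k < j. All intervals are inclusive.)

3

(reset U[1,1] (reset ∨ ¬warn)) must hold from j=3 onward; find where it first fails.
  j=3: holds
  j=4: holds
  j=5: holds
  j=6: holds
Holds through j=6; largest k = 3.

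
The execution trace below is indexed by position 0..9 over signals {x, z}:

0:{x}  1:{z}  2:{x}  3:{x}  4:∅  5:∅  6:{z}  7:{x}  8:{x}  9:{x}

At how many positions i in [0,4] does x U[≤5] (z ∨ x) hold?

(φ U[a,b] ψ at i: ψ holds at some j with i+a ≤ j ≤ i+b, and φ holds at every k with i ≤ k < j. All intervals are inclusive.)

4

Evaluate at each i in [0,4]:
  i=0: ✓ (rhs at j=0)
  i=1: ✓ (rhs at j=1)
  i=2: ✓ (rhs at j=2)
  i=3: ✓ (rhs at j=3)
  i=4: ✗ (lhs fails at k=4 before rhs at j=6)
Positions where it holds: {0, 1, 2, 3} → 4.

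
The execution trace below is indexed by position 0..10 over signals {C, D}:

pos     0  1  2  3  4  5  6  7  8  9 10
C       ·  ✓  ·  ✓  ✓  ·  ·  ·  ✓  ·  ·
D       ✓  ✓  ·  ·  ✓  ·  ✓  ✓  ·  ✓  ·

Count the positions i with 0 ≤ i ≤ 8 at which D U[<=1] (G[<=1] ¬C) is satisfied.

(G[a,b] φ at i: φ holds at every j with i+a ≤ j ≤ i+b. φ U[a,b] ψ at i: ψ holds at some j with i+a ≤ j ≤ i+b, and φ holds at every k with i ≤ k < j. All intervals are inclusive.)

Evaluate at each i in [0,8]:
  i=0: ✗ (no rhs in [0,1])
  i=1: ✗ (no rhs in [1,2])
  i=2: ✗ (no rhs in [2,3])
  i=3: ✗ (no rhs in [3,4])
  i=4: ✓ (rhs at j=5; lhs holds on [4,4])
  i=5: ✓ (rhs at j=5)
  i=6: ✓ (rhs at j=6)
  i=7: ✗ (no rhs in [7,8])
  i=8: ✗ (lhs fails at k=8 before rhs at j=9)
Positions where it holds: {4, 5, 6} → 3.

3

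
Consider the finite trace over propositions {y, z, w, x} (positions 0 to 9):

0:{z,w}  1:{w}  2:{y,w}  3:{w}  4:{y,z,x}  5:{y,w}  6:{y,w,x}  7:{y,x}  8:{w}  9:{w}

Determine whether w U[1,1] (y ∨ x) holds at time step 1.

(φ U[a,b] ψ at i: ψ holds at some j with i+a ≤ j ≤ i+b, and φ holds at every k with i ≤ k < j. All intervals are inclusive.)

Holds

Need some j in [2,2] with (y ∨ x), and w at every k in [1,j-1].
  j=2: (y ∨ x) holds; w holds at every k in [1,1] → satisfied.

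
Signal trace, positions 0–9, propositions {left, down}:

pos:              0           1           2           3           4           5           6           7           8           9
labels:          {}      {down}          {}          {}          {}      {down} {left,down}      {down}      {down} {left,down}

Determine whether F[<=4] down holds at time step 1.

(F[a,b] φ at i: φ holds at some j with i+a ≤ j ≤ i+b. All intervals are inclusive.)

Check down at each j in [1,5]:
  j=1: true
  j=2: false
  j=3: false
  j=4: false
  j=5: true
Found at j=1 → formula holds.

True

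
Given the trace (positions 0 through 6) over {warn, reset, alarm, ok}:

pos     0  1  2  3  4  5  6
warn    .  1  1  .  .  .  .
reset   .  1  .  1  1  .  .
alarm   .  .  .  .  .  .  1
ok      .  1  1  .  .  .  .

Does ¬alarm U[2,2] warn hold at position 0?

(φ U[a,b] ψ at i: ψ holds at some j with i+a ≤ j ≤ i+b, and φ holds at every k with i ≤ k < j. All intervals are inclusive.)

Yes

Need some j in [2,2] with warn, and ¬alarm at every k in [0,j-1].
  j=2: warn holds; ¬alarm holds at every k in [0,1] → satisfied.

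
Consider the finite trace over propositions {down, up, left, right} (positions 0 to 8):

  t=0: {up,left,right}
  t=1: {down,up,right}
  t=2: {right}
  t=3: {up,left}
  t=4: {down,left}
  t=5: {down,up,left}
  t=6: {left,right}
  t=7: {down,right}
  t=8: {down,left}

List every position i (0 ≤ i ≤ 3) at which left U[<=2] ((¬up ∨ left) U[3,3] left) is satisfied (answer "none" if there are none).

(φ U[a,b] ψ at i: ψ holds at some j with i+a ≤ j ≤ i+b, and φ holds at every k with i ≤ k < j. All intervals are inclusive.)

2, 3

Evaluate at each i in [0,3]:
  i=0: ✗ (lhs fails at k=1 before rhs at j=2)
  i=1: ✗ (lhs fails at k=1 before rhs at j=2)
  i=2: ✓ (rhs at j=2)
  i=3: ✓ (rhs at j=3)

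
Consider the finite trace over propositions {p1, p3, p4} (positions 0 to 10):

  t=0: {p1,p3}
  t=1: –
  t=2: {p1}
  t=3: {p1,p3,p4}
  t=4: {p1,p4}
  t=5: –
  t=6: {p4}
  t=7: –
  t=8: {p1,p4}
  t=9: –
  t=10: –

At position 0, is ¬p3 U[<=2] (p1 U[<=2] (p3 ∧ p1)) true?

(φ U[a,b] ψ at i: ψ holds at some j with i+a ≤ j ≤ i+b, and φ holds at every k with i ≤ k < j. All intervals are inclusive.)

Holds

Need some j in [0,2] with (p1 U[<=2] (p3 ∧ p1)), and ¬p3 at every k in [0,j-1].
  j=0: (p1 U[<=2] (p3 ∧ p1)) holds; no prefix to check → satisfied.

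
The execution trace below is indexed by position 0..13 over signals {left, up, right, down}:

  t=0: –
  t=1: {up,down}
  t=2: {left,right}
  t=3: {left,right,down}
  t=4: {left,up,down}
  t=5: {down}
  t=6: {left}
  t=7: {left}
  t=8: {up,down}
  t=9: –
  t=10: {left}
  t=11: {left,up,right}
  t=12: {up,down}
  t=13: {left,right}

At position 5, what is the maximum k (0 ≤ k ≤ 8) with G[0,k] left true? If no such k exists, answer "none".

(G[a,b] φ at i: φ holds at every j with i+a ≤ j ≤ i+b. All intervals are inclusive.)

left must hold from j=5 onward; find where it first fails.
  j=5: fails → no k works.

none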